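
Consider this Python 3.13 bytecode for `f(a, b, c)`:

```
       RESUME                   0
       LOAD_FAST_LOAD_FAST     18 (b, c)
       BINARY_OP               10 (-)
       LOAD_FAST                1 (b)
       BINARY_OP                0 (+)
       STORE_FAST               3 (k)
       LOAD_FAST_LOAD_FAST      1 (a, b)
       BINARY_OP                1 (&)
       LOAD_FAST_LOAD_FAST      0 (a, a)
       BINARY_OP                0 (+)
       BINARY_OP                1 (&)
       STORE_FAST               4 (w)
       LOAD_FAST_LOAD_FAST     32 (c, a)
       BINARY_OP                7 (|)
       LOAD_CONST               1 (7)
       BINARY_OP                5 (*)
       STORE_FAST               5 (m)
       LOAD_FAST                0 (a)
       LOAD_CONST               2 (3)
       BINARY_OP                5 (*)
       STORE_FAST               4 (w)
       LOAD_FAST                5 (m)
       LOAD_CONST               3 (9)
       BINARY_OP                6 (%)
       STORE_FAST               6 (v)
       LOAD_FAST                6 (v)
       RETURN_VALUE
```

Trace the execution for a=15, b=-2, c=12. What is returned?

6

LOAD_FAST_LOAD_FAST b,c → push -2,12. Stack: [-2, 12]
BINARY_OP - → -2 - 12 = -14. Stack: [-14]
LOAD_FAST b → push -2. Stack: [-14, -2]
BINARY_OP + → -14 + -2 = -16. Stack: [-16]
STORE_FAST k → k=-16. Stack: []
LOAD_FAST_LOAD_FAST a,b → push 15,-2. Stack: [15, -2]
BINARY_OP & → 15 & -2 = 14. Stack: [14]
LOAD_FAST_LOAD_FAST a,a → push 15,15. Stack: [14, 15, 15]
BINARY_OP + → 15 + 15 = 30. Stack: [14, 30]
BINARY_OP & → 14 & 30 = 14. Stack: [14]
STORE_FAST w → w=14. Stack: []
LOAD_FAST_LOAD_FAST c,a → push 12,15. Stack: [12, 15]
BINARY_OP | → 12 | 15 = 15. Stack: [15]
LOAD_CONST → push 7. Stack: [15, 7]
BINARY_OP * → 15 * 7 = 105. Stack: [105]
STORE_FAST m → m=105. Stack: []
LOAD_FAST a → push 15. Stack: [15]
LOAD_CONST → push 3. Stack: [15, 3]
BINARY_OP * → 15 * 3 = 45. Stack: [45]
STORE_FAST w → w=45. Stack: []
LOAD_FAST m → push 105. Stack: [105]
LOAD_CONST → push 9. Stack: [105, 9]
BINARY_OP % → 105 % 9 = 6. Stack: [6]
STORE_FAST v → v=6. Stack: []
LOAD_FAST v → push 6. Stack: [6]
RETURN_VALUE → return 6.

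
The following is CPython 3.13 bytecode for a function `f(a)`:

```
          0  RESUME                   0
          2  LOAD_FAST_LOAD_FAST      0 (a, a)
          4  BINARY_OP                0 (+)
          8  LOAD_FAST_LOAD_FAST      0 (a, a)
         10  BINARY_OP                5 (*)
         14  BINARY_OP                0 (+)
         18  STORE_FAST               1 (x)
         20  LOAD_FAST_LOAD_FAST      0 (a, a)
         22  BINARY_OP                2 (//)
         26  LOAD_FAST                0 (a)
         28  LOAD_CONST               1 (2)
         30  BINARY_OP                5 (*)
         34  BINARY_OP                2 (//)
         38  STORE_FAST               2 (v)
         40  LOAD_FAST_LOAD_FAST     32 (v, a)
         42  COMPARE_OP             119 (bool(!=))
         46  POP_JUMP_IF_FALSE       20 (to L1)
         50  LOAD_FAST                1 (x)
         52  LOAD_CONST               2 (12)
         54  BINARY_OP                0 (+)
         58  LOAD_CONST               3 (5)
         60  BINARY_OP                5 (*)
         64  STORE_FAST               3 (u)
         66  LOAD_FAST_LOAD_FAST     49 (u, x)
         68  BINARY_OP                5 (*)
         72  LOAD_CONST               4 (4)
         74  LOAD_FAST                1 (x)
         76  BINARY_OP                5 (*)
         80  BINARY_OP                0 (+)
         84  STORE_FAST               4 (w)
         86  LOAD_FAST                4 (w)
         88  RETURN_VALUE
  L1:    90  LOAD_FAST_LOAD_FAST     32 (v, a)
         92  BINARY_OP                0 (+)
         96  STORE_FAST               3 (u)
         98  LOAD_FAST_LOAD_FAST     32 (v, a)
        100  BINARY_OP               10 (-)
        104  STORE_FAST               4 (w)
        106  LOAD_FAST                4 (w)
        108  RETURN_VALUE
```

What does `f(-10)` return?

37120

LOAD_FAST_LOAD_FAST a,a → push -10,-10. Stack: [-10, -10]
BINARY_OP + → -10 + -10 = -20. Stack: [-20]
LOAD_FAST_LOAD_FAST a,a → push -10,-10. Stack: [-20, -10, -10]
BINARY_OP * → -10 * -10 = 100. Stack: [-20, 100]
BINARY_OP + → -20 + 100 = 80. Stack: [80]
STORE_FAST x → x=80. Stack: []
LOAD_FAST_LOAD_FAST a,a → push -10,-10. Stack: [-10, -10]
BINARY_OP // → -10 // -10 = 1. Stack: [1]
LOAD_FAST a → push -10. Stack: [1, -10]
LOAD_CONST → push 2. Stack: [1, -10, 2]
BINARY_OP * → -10 * 2 = -20. Stack: [1, -20]
BINARY_OP // → 1 // -20 = -1. Stack: [-1]
STORE_FAST v → v=-1. Stack: []
LOAD_FAST_LOAD_FAST v,a → push -1,-10. Stack: [-1, -10]
COMPARE_OP bool(!=) → -1 vs -10 = True. Stack: [True]
POP_JUMP_IF_FALSE → pop True; no jump. Stack: []
LOAD_FAST x → push 80. Stack: [80]
LOAD_CONST → push 12. Stack: [80, 12]
BINARY_OP + → 80 + 12 = 92. Stack: [92]
LOAD_CONST → push 5. Stack: [92, 5]
BINARY_OP * → 92 * 5 = 460. Stack: [460]
STORE_FAST u → u=460. Stack: []
LOAD_FAST_LOAD_FAST u,x → push 460,80. Stack: [460, 80]
BINARY_OP * → 460 * 80 = 36800. Stack: [36800]
LOAD_CONST → push 4. Stack: [36800, 4]
LOAD_FAST x → push 80. Stack: [36800, 4, 80]
BINARY_OP * → 4 * 80 = 320. Stack: [36800, 320]
BINARY_OP + → 36800 + 320 = 37120. Stack: [37120]
STORE_FAST w → w=37120. Stack: []
LOAD_FAST w → push 37120. Stack: [37120]
RETURN_VALUE → return 37120.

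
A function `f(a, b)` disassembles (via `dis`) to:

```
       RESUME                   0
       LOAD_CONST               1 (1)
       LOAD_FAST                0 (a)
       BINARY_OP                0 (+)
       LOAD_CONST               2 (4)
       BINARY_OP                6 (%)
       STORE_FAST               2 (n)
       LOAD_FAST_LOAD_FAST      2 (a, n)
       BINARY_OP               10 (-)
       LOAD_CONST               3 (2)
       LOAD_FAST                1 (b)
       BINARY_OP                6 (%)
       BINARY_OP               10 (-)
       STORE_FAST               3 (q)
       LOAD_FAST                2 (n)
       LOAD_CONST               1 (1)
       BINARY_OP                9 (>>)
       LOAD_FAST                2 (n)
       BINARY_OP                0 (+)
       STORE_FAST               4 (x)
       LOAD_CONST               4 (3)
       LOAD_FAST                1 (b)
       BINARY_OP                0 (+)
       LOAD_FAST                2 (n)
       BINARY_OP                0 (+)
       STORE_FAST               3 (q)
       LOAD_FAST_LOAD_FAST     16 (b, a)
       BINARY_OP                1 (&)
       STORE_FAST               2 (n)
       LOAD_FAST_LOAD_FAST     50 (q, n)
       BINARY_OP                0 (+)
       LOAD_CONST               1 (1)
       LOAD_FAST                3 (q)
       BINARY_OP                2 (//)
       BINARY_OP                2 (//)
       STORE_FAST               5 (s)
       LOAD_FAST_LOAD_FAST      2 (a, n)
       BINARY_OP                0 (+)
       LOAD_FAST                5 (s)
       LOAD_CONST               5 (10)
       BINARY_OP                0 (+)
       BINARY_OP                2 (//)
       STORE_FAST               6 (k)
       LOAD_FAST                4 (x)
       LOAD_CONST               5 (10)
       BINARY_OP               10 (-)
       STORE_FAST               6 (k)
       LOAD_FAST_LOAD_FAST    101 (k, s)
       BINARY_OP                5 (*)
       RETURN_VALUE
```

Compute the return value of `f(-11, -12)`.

LOAD_CONST → push 1. Stack: [1]
LOAD_FAST a → push -11. Stack: [1, -11]
BINARY_OP + → 1 + -11 = -10. Stack: [-10]
LOAD_CONST → push 4. Stack: [-10, 4]
BINARY_OP % → -10 % 4 = 2. Stack: [2]
STORE_FAST n → n=2. Stack: []
LOAD_FAST_LOAD_FAST a,n → push -11,2. Stack: [-11, 2]
BINARY_OP - → -11 - 2 = -13. Stack: [-13]
LOAD_CONST → push 2. Stack: [-13, 2]
LOAD_FAST b → push -12. Stack: [-13, 2, -12]
BINARY_OP % → 2 % -12 = -10. Stack: [-13, -10]
BINARY_OP - → -13 - -10 = -3. Stack: [-3]
STORE_FAST q → q=-3. Stack: []
LOAD_FAST n → push 2. Stack: [2]
LOAD_CONST → push 1. Stack: [2, 1]
BINARY_OP >> → 2 >> 1 = 1. Stack: [1]
LOAD_FAST n → push 2. Stack: [1, 2]
BINARY_OP + → 1 + 2 = 3. Stack: [3]
STORE_FAST x → x=3. Stack: []
LOAD_CONST → push 3. Stack: [3]
LOAD_FAST b → push -12. Stack: [3, -12]
BINARY_OP + → 3 + -12 = -9. Stack: [-9]
LOAD_FAST n → push 2. Stack: [-9, 2]
BINARY_OP + → -9 + 2 = -7. Stack: [-7]
STORE_FAST q → q=-7. Stack: []
LOAD_FAST_LOAD_FAST b,a → push -12,-11. Stack: [-12, -11]
BINARY_OP & → -12 & -11 = -12. Stack: [-12]
STORE_FAST n → n=-12. Stack: []
LOAD_FAST_LOAD_FAST q,n → push -7,-12. Stack: [-7, -12]
BINARY_OP + → -7 + -12 = -19. Stack: [-19]
LOAD_CONST → push 1. Stack: [-19, 1]
LOAD_FAST q → push -7. Stack: [-19, 1, -7]
BINARY_OP // → 1 // -7 = -1. Stack: [-19, -1]
BINARY_OP // → -19 // -1 = 19. Stack: [19]
STORE_FAST s → s=19. Stack: []
LOAD_FAST_LOAD_FAST a,n → push -11,-12. Stack: [-11, -12]
BINARY_OP + → -11 + -12 = -23. Stack: [-23]
LOAD_FAST s → push 19. Stack: [-23, 19]
LOAD_CONST → push 10. Stack: [-23, 19, 10]
BINARY_OP + → 19 + 10 = 29. Stack: [-23, 29]
BINARY_OP // → -23 // 29 = -1. Stack: [-1]
STORE_FAST k → k=-1. Stack: []
LOAD_FAST x → push 3. Stack: [3]
LOAD_CONST → push 10. Stack: [3, 10]
BINARY_OP - → 3 - 10 = -7. Stack: [-7]
STORE_FAST k → k=-7. Stack: []
LOAD_FAST_LOAD_FAST k,s → push -7,19. Stack: [-7, 19]
BINARY_OP * → -7 * 19 = -133. Stack: [-133]
RETURN_VALUE → return -133.

-133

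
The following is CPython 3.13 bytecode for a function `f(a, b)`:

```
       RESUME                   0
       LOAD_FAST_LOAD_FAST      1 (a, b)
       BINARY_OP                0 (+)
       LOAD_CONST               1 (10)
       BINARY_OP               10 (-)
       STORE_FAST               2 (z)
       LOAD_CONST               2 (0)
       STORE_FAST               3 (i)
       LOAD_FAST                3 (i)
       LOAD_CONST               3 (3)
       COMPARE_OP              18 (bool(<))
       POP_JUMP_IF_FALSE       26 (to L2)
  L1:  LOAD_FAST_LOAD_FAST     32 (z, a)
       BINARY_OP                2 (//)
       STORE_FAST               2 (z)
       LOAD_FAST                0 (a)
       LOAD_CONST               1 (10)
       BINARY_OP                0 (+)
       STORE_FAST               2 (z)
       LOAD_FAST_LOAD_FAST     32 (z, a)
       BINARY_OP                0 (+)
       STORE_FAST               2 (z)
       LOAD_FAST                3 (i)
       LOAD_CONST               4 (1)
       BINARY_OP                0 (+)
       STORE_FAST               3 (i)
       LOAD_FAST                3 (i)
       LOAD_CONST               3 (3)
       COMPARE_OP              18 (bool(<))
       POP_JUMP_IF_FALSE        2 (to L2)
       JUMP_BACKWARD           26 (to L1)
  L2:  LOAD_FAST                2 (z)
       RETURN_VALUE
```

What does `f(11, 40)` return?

LOAD_FAST_LOAD_FAST a,b → push 11,40
BINARY_OP + → 11 + 40 = 51
LOAD_CONST → push 10
BINARY_OP - → 51 - 10 = 41
STORE_FAST z → z=41
LOAD_CONST → push 0
STORE_FAST i → i=0
LOAD_FAST i → push 0
LOAD_CONST → push 3
COMPARE_OP bool(<) → 0 vs 3 = True
POP_JUMP_IF_FALSE → pop True; no jump
LOAD_FAST_LOAD_FAST z,a → push 41,11
BINARY_OP // → 41 // 11 = 3
STORE_FAST z → z=3
LOAD_FAST a → push 11
LOAD_CONST → push 10
BINARY_OP + → 11 + 10 = 21
STORE_FAST z → z=21
LOAD_FAST_LOAD_FAST z,a → push 21,11
BINARY_OP + → 21 + 11 = 32
STORE_FAST z → z=32
LOAD_FAST i → push 0
LOAD_CONST → push 1
BINARY_OP + → 0 + 1 = 1
STORE_FAST i → i=1
LOAD_FAST i → push 1
LOAD_CONST → push 3
COMPARE_OP bool(<) → 1 vs 3 = True
POP_JUMP_IF_FALSE → pop True; no jump
LOAD_FAST_LOAD_FAST z,a → push 32,11
BINARY_OP // → 32 // 11 = 2
STORE_FAST z → z=2
LOAD_FAST a → push 11
LOAD_CONST → push 10
BINARY_OP + → 11 + 10 = 21
STORE_FAST z → z=21
LOAD_FAST_LOAD_FAST z,a → push 21,11
BINARY_OP + → 21 + 11 = 32
STORE_FAST z → z=32
LOAD_FAST i → push 1
LOAD_CONST → push 1
BINARY_OP + → 1 + 1 = 2
STORE_FAST i → i=2
LOAD_FAST i → push 2
LOAD_CONST → push 3
COMPARE_OP bool(<) → 2 vs 3 = True
POP_JUMP_IF_FALSE → pop True; no jump
LOAD_FAST_LOAD_FAST z,a → push 32,11
BINARY_OP // → 32 // 11 = 2
STORE_FAST z → z=2
LOAD_FAST a → push 11
LOAD_CONST → push 10
BINARY_OP + → 11 + 10 = 21
STORE_FAST z → z=21
LOAD_FAST_LOAD_FAST z,a → push 21,11
BINARY_OP + → 21 + 11 = 32
STORE_FAST z → z=32
LOAD_FAST i → push 2
LOAD_CONST → push 1
BINARY_OP + → 2 + 1 = 3
STORE_FAST i → i=3
LOAD_FAST i → push 3
LOAD_CONST → push 3
COMPARE_OP bool(<) → 3 vs 3 = False
POP_JUMP_IF_FALSE → pop False; jump
LOAD_FAST z → push 32
RETURN_VALUE → return 32.

32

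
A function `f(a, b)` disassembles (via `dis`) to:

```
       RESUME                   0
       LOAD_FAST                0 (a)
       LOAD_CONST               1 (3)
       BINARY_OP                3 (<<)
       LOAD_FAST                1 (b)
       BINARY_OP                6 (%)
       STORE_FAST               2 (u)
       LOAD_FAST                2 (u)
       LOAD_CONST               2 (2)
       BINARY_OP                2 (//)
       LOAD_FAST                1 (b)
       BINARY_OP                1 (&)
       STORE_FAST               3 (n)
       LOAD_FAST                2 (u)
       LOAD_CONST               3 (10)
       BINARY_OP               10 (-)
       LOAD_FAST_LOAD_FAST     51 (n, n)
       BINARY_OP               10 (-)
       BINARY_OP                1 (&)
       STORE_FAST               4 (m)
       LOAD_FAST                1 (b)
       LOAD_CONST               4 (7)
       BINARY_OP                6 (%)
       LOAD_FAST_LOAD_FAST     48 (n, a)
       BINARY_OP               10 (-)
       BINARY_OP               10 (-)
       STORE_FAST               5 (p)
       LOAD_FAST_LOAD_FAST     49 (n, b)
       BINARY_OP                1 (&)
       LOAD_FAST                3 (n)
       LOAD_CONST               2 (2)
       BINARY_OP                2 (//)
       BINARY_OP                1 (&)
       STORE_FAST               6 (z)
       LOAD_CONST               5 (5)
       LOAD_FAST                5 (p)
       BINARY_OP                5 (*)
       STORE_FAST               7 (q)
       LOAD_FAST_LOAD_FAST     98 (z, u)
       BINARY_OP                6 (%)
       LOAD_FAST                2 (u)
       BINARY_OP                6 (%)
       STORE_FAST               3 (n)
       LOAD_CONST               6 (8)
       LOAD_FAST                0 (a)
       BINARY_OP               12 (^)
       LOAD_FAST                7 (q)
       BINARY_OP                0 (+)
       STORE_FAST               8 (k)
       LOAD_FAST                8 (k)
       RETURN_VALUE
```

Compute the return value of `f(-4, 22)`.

-57

LOAD_FAST a → push -4. Stack: [-4]
LOAD_CONST → push 3. Stack: [-4, 3]
BINARY_OP << → -4 << 3 = -32. Stack: [-32]
LOAD_FAST b → push 22. Stack: [-32, 22]
BINARY_OP % → -32 % 22 = 12. Stack: [12]
STORE_FAST u → u=12. Stack: []
LOAD_FAST u → push 12. Stack: [12]
LOAD_CONST → push 2. Stack: [12, 2]
BINARY_OP // → 12 // 2 = 6. Stack: [6]
LOAD_FAST b → push 22. Stack: [6, 22]
BINARY_OP & → 6 & 22 = 6. Stack: [6]
STORE_FAST n → n=6. Stack: []
LOAD_FAST u → push 12. Stack: [12]
LOAD_CONST → push 10. Stack: [12, 10]
BINARY_OP - → 12 - 10 = 2. Stack: [2]
LOAD_FAST_LOAD_FAST n,n → push 6,6. Stack: [2, 6, 6]
BINARY_OP - → 6 - 6 = 0. Stack: [2, 0]
BINARY_OP & → 2 & 0 = 0. Stack: [0]
STORE_FAST m → m=0. Stack: []
LOAD_FAST b → push 22. Stack: [22]
LOAD_CONST → push 7. Stack: [22, 7]
BINARY_OP % → 22 % 7 = 1. Stack: [1]
LOAD_FAST_LOAD_FAST n,a → push 6,-4. Stack: [1, 6, -4]
BINARY_OP - → 6 - -4 = 10. Stack: [1, 10]
BINARY_OP - → 1 - 10 = -9. Stack: [-9]
STORE_FAST p → p=-9. Stack: []
LOAD_FAST_LOAD_FAST n,b → push 6,22. Stack: [6, 22]
BINARY_OP & → 6 & 22 = 6. Stack: [6]
LOAD_FAST n → push 6. Stack: [6, 6]
LOAD_CONST → push 2. Stack: [6, 6, 2]
BINARY_OP // → 6 // 2 = 3. Stack: [6, 3]
BINARY_OP & → 6 & 3 = 2. Stack: [2]
STORE_FAST z → z=2. Stack: []
LOAD_CONST → push 5. Stack: [5]
LOAD_FAST p → push -9. Stack: [5, -9]
BINARY_OP * → 5 * -9 = -45. Stack: [-45]
STORE_FAST q → q=-45. Stack: []
LOAD_FAST_LOAD_FAST z,u → push 2,12. Stack: [2, 12]
BINARY_OP % → 2 % 12 = 2. Stack: [2]
LOAD_FAST u → push 12. Stack: [2, 12]
BINARY_OP % → 2 % 12 = 2. Stack: [2]
STORE_FAST n → n=2. Stack: []
LOAD_CONST → push 8. Stack: [8]
LOAD_FAST a → push -4. Stack: [8, -4]
BINARY_OP ^ → 8 ^ -4 = -12. Stack: [-12]
LOAD_FAST q → push -45. Stack: [-12, -45]
BINARY_OP + → -12 + -45 = -57. Stack: [-57]
STORE_FAST k → k=-57. Stack: []
LOAD_FAST k → push -57. Stack: [-57]
RETURN_VALUE → return -57.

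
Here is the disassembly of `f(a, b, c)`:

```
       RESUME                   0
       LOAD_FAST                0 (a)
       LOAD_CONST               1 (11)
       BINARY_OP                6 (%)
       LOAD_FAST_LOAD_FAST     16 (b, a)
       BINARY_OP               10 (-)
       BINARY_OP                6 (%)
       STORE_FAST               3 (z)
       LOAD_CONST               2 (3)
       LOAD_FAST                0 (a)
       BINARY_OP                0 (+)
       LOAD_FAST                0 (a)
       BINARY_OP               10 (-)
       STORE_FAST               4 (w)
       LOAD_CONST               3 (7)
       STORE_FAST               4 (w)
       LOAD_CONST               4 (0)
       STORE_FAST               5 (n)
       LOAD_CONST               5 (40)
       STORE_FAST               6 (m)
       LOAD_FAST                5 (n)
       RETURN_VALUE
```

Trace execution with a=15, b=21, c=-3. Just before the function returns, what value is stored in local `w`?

LOAD_FAST a → push 15. Stack: [15]
LOAD_CONST → push 11. Stack: [15, 11]
BINARY_OP % → 15 % 11 = 4. Stack: [4]
LOAD_FAST_LOAD_FAST b,a → push 21,15. Stack: [4, 21, 15]
BINARY_OP - → 21 - 15 = 6. Stack: [4, 6]
BINARY_OP % → 4 % 6 = 4. Stack: [4]
STORE_FAST z → z=4. Stack: []
LOAD_CONST → push 3. Stack: [3]
LOAD_FAST a → push 15. Stack: [3, 15]
BINARY_OP + → 3 + 15 = 18. Stack: [18]
LOAD_FAST a → push 15. Stack: [18, 15]
BINARY_OP - → 18 - 15 = 3. Stack: [3]
STORE_FAST w → w=3. Stack: []
LOAD_CONST → push 7. Stack: [7]
STORE_FAST w → w=7. Stack: []
LOAD_CONST → push 0. Stack: [0]
STORE_FAST n → n=0. Stack: []
LOAD_CONST → push 40. Stack: [40]
STORE_FAST m → m=40. Stack: []
LOAD_FAST n → push 0. Stack: [0]
RETURN_VALUE → return 0.

7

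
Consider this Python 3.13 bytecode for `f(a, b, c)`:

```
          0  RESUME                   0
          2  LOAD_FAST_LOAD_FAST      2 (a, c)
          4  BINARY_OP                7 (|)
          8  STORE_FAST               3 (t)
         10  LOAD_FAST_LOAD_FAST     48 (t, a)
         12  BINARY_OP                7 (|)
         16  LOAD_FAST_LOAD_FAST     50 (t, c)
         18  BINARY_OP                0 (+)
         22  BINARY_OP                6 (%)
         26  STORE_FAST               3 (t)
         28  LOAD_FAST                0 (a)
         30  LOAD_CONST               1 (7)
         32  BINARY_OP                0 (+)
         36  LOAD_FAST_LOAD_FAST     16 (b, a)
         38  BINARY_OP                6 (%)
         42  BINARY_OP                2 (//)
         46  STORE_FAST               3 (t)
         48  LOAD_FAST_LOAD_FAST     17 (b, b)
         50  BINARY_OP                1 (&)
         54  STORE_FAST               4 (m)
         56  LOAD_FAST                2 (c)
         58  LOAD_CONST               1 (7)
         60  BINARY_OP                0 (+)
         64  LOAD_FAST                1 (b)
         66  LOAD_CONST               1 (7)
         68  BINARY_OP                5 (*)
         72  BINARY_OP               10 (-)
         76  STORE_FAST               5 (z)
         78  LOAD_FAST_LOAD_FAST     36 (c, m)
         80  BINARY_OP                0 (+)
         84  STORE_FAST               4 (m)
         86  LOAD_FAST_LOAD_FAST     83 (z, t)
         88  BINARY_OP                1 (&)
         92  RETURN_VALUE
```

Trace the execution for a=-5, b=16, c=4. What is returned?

LOAD_FAST_LOAD_FAST a,c → push -5,4. Stack: [-5, 4]
BINARY_OP | → -5 | 4 = -1. Stack: [-1]
STORE_FAST t → t=-1. Stack: []
LOAD_FAST_LOAD_FAST t,a → push -1,-5. Stack: [-1, -5]
BINARY_OP | → -1 | -5 = -1. Stack: [-1]
LOAD_FAST_LOAD_FAST t,c → push -1,4. Stack: [-1, -1, 4]
BINARY_OP + → -1 + 4 = 3. Stack: [-1, 3]
BINARY_OP % → -1 % 3 = 2. Stack: [2]
STORE_FAST t → t=2. Stack: []
LOAD_FAST a → push -5. Stack: [-5]
LOAD_CONST → push 7. Stack: [-5, 7]
BINARY_OP + → -5 + 7 = 2. Stack: [2]
LOAD_FAST_LOAD_FAST b,a → push 16,-5. Stack: [2, 16, -5]
BINARY_OP % → 16 % -5 = -4. Stack: [2, -4]
BINARY_OP // → 2 // -4 = -1. Stack: [-1]
STORE_FAST t → t=-1. Stack: []
LOAD_FAST_LOAD_FAST b,b → push 16,16. Stack: [16, 16]
BINARY_OP & → 16 & 16 = 16. Stack: [16]
STORE_FAST m → m=16. Stack: []
LOAD_FAST c → push 4. Stack: [4]
LOAD_CONST → push 7. Stack: [4, 7]
BINARY_OP + → 4 + 7 = 11. Stack: [11]
LOAD_FAST b → push 16. Stack: [11, 16]
LOAD_CONST → push 7. Stack: [11, 16, 7]
BINARY_OP * → 16 * 7 = 112. Stack: [11, 112]
BINARY_OP - → 11 - 112 = -101. Stack: [-101]
STORE_FAST z → z=-101. Stack: []
LOAD_FAST_LOAD_FAST c,m → push 4,16. Stack: [4, 16]
BINARY_OP + → 4 + 16 = 20. Stack: [20]
STORE_FAST m → m=20. Stack: []
LOAD_FAST_LOAD_FAST z,t → push -101,-1. Stack: [-101, -1]
BINARY_OP & → -101 & -1 = -101. Stack: [-101]
RETURN_VALUE → return -101.

-101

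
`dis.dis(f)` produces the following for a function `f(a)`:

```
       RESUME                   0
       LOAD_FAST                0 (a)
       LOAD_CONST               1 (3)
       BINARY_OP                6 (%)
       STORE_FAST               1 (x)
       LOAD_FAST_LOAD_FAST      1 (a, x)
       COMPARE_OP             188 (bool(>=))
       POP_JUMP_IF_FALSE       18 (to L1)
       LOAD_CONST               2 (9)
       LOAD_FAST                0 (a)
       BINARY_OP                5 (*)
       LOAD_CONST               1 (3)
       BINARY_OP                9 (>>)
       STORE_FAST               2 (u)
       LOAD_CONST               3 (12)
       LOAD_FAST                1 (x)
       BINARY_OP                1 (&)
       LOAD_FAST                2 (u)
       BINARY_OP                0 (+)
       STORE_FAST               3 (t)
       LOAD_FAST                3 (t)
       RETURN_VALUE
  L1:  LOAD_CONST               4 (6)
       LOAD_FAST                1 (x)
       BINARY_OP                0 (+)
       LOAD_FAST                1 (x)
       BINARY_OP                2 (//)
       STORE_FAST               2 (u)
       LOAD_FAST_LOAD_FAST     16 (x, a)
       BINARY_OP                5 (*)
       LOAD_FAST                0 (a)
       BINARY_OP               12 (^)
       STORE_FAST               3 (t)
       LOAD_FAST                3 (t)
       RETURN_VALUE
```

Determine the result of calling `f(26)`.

29

LOAD_FAST a → push 26. Stack: [26]
LOAD_CONST → push 3. Stack: [26, 3]
BINARY_OP % → 26 % 3 = 2. Stack: [2]
STORE_FAST x → x=2. Stack: []
LOAD_FAST_LOAD_FAST a,x → push 26,2. Stack: [26, 2]
COMPARE_OP bool(>=) → 26 vs 2 = True. Stack: [True]
POP_JUMP_IF_FALSE → pop True; no jump. Stack: []
LOAD_CONST → push 9. Stack: [9]
LOAD_FAST a → push 26. Stack: [9, 26]
BINARY_OP * → 9 * 26 = 234. Stack: [234]
LOAD_CONST → push 3. Stack: [234, 3]
BINARY_OP >> → 234 >> 3 = 29. Stack: [29]
STORE_FAST u → u=29. Stack: []
LOAD_CONST → push 12. Stack: [12]
LOAD_FAST x → push 2. Stack: [12, 2]
BINARY_OP & → 12 & 2 = 0. Stack: [0]
LOAD_FAST u → push 29. Stack: [0, 29]
BINARY_OP + → 0 + 29 = 29. Stack: [29]
STORE_FAST t → t=29. Stack: []
LOAD_FAST t → push 29. Stack: [29]
RETURN_VALUE → return 29.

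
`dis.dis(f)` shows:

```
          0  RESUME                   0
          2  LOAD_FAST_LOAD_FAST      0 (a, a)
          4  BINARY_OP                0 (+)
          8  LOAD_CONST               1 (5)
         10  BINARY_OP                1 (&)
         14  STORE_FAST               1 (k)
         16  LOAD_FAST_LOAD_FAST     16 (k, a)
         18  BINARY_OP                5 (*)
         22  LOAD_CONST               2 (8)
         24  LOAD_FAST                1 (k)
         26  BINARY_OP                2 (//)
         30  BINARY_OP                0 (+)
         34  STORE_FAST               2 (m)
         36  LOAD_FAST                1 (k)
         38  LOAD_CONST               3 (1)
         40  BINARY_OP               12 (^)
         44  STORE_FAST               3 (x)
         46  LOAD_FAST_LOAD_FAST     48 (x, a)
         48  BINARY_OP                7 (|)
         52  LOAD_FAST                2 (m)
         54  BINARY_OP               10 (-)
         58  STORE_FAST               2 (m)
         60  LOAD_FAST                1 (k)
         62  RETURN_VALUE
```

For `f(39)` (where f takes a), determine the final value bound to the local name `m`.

LOAD_FAST_LOAD_FAST a,a → push 39,39. Stack: [39, 39]
BINARY_OP + → 39 + 39 = 78. Stack: [78]
LOAD_CONST → push 5. Stack: [78, 5]
BINARY_OP & → 78 & 5 = 4. Stack: [4]
STORE_FAST k → k=4. Stack: []
LOAD_FAST_LOAD_FAST k,a → push 4,39. Stack: [4, 39]
BINARY_OP * → 4 * 39 = 156. Stack: [156]
LOAD_CONST → push 8. Stack: [156, 8]
LOAD_FAST k → push 4. Stack: [156, 8, 4]
BINARY_OP // → 8 // 4 = 2. Stack: [156, 2]
BINARY_OP + → 156 + 2 = 158. Stack: [158]
STORE_FAST m → m=158. Stack: []
LOAD_FAST k → push 4. Stack: [4]
LOAD_CONST → push 1. Stack: [4, 1]
BINARY_OP ^ → 4 ^ 1 = 5. Stack: [5]
STORE_FAST x → x=5. Stack: []
LOAD_FAST_LOAD_FAST x,a → push 5,39. Stack: [5, 39]
BINARY_OP | → 5 | 39 = 39. Stack: [39]
LOAD_FAST m → push 158. Stack: [39, 158]
BINARY_OP - → 39 - 158 = -119. Stack: [-119]
STORE_FAST m → m=-119. Stack: []
LOAD_FAST k → push 4. Stack: [4]
RETURN_VALUE → return 4.

-119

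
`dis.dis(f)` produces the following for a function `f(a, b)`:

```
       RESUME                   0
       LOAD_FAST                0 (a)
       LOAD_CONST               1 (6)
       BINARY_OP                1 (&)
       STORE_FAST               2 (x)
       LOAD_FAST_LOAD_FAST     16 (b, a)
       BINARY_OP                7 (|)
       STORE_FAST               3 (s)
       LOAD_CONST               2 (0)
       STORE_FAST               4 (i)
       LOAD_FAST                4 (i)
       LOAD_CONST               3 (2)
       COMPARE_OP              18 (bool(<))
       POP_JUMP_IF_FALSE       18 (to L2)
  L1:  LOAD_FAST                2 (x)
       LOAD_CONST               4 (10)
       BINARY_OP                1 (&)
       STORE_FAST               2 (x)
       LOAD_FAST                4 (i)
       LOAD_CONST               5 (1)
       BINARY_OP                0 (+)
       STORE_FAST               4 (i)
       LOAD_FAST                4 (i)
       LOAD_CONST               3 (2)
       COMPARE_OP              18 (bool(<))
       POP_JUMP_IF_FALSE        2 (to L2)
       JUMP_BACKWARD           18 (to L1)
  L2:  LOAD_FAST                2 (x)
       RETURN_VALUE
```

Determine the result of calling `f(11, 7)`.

LOAD_FAST a → push 11. Stack: [11]
LOAD_CONST → push 6. Stack: [11, 6]
BINARY_OP & → 11 & 6 = 2. Stack: [2]
STORE_FAST x → x=2. Stack: []
LOAD_FAST_LOAD_FAST b,a → push 7,11. Stack: [7, 11]
BINARY_OP | → 7 | 11 = 15. Stack: [15]
STORE_FAST s → s=15. Stack: []
LOAD_CONST → push 0. Stack: [0]
STORE_FAST i → i=0. Stack: []
LOAD_FAST i → push 0. Stack: [0]
LOAD_CONST → push 2. Stack: [0, 2]
COMPARE_OP bool(<) → 0 vs 2 = True. Stack: [True]
POP_JUMP_IF_FALSE → pop True; no jump. Stack: []
LOAD_FAST x → push 2. Stack: [2]
LOAD_CONST → push 10. Stack: [2, 10]
BINARY_OP & → 2 & 10 = 2. Stack: [2]
STORE_FAST x → x=2. Stack: []
LOAD_FAST i → push 0. Stack: [0]
LOAD_CONST → push 1. Stack: [0, 1]
BINARY_OP + → 0 + 1 = 1. Stack: [1]
STORE_FAST i → i=1. Stack: []
LOAD_FAST i → push 1. Stack: [1]
LOAD_CONST → push 2. Stack: [1, 2]
COMPARE_OP bool(<) → 1 vs 2 = True. Stack: [True]
POP_JUMP_IF_FALSE → pop True; no jump. Stack: []
LOAD_FAST x → push 2. Stack: [2]
LOAD_CONST → push 10. Stack: [2, 10]
BINARY_OP & → 2 & 10 = 2. Stack: [2]
STORE_FAST x → x=2. Stack: []
LOAD_FAST i → push 1. Stack: [1]
LOAD_CONST → push 1. Stack: [1, 1]
BINARY_OP + → 1 + 1 = 2. Stack: [2]
STORE_FAST i → i=2. Stack: []
LOAD_FAST i → push 2. Stack: [2]
LOAD_CONST → push 2. Stack: [2, 2]
COMPARE_OP bool(<) → 2 vs 2 = False. Stack: [False]
POP_JUMP_IF_FALSE → pop False; jump. Stack: []
LOAD_FAST x → push 2. Stack: [2]
RETURN_VALUE → return 2.

2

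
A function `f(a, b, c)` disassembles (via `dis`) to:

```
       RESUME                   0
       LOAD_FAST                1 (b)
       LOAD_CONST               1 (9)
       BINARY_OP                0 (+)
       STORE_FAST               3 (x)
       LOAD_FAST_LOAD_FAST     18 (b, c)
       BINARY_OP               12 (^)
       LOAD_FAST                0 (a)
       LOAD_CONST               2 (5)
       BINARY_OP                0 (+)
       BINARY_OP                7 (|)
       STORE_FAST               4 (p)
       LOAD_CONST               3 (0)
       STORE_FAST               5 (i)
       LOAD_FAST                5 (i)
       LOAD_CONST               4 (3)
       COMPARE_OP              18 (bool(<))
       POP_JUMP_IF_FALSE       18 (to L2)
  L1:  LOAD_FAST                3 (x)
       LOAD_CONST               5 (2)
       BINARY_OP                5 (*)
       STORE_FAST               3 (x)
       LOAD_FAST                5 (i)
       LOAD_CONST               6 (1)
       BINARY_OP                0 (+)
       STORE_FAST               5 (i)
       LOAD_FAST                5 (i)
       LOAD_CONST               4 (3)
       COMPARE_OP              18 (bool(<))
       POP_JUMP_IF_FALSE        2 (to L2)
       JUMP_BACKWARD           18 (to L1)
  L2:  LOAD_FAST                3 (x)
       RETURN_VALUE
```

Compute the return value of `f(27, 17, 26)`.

LOAD_FAST b → push 17. Stack: [17]
LOAD_CONST → push 9. Stack: [17, 9]
BINARY_OP + → 17 + 9 = 26. Stack: [26]
STORE_FAST x → x=26. Stack: []
LOAD_FAST_LOAD_FAST b,c → push 17,26. Stack: [17, 26]
BINARY_OP ^ → 17 ^ 26 = 11. Stack: [11]
LOAD_FAST a → push 27. Stack: [11, 27]
LOAD_CONST → push 5. Stack: [11, 27, 5]
BINARY_OP + → 27 + 5 = 32. Stack: [11, 32]
BINARY_OP | → 11 | 32 = 43. Stack: [43]
STORE_FAST p → p=43. Stack: []
LOAD_CONST → push 0. Stack: [0]
STORE_FAST i → i=0. Stack: []
LOAD_FAST i → push 0. Stack: [0]
LOAD_CONST → push 3. Stack: [0, 3]
COMPARE_OP bool(<) → 0 vs 3 = True. Stack: [True]
POP_JUMP_IF_FALSE → pop True; no jump. Stack: []
LOAD_FAST x → push 26. Stack: [26]
LOAD_CONST → push 2. Stack: [26, 2]
BINARY_OP * → 26 * 2 = 52. Stack: [52]
STORE_FAST x → x=52. Stack: []
LOAD_FAST i → push 0. Stack: [0]
LOAD_CONST → push 1. Stack: [0, 1]
BINARY_OP + → 0 + 1 = 1. Stack: [1]
STORE_FAST i → i=1. Stack: []
LOAD_FAST i → push 1. Stack: [1]
LOAD_CONST → push 3. Stack: [1, 3]
COMPARE_OP bool(<) → 1 vs 3 = True. Stack: [True]
POP_JUMP_IF_FALSE → pop True; no jump. Stack: []
LOAD_FAST x → push 52. Stack: [52]
LOAD_CONST → push 2. Stack: [52, 2]
BINARY_OP * → 52 * 2 = 104. Stack: [104]
STORE_FAST x → x=104. Stack: []
LOAD_FAST i → push 1. Stack: [1]
LOAD_CONST → push 1. Stack: [1, 1]
BINARY_OP + → 1 + 1 = 2. Stack: [2]
STORE_FAST i → i=2. Stack: []
LOAD_FAST i → push 2. Stack: [2]
LOAD_CONST → push 3. Stack: [2, 3]
COMPARE_OP bool(<) → 2 vs 3 = True. Stack: [True]
POP_JUMP_IF_FALSE → pop True; no jump. Stack: []
LOAD_FAST x → push 104. Stack: [104]
LOAD_CONST → push 2. Stack: [104, 2]
BINARY_OP * → 104 * 2 = 208. Stack: [208]
STORE_FAST x → x=208. Stack: []
LOAD_FAST i → push 2. Stack: [2]
LOAD_CONST → push 1. Stack: [2, 1]
BINARY_OP + → 2 + 1 = 3. Stack: [3]
STORE_FAST i → i=3. Stack: []
LOAD_FAST i → push 3. Stack: [3]
LOAD_CONST → push 3. Stack: [3, 3]
COMPARE_OP bool(<) → 3 vs 3 = False. Stack: [False]
POP_JUMP_IF_FALSE → pop False; jump. Stack: []
LOAD_FAST x → push 208. Stack: [208]
RETURN_VALUE → return 208.

208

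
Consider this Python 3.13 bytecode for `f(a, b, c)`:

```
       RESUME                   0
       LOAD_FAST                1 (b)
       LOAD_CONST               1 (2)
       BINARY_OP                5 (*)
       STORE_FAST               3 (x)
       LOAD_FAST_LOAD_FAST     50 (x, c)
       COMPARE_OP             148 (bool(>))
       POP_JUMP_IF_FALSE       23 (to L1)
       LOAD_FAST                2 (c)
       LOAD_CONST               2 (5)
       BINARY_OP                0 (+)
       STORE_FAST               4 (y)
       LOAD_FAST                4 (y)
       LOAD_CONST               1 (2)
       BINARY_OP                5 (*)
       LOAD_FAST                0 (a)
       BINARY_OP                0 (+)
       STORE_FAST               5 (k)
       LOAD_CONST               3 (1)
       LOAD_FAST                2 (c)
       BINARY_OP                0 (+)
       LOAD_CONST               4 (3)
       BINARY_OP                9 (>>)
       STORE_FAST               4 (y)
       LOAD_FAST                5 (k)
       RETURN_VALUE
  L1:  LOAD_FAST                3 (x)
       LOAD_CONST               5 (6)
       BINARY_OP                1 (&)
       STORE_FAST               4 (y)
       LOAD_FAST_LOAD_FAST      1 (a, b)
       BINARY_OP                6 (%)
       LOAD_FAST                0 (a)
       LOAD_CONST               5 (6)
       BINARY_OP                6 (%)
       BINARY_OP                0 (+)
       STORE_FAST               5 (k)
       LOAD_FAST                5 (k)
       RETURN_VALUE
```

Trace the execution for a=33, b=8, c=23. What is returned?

LOAD_FAST b → push 8. Stack: [8]
LOAD_CONST → push 2. Stack: [8, 2]
BINARY_OP * → 8 * 2 = 16. Stack: [16]
STORE_FAST x → x=16. Stack: []
LOAD_FAST_LOAD_FAST x,c → push 16,23. Stack: [16, 23]
COMPARE_OP bool(>) → 16 vs 23 = False. Stack: [False]
POP_JUMP_IF_FALSE → pop False; jump. Stack: []
LOAD_FAST x → push 16. Stack: [16]
LOAD_CONST → push 6. Stack: [16, 6]
BINARY_OP & → 16 & 6 = 0. Stack: [0]
STORE_FAST y → y=0. Stack: []
LOAD_FAST_LOAD_FAST a,b → push 33,8. Stack: [33, 8]
BINARY_OP % → 33 % 8 = 1. Stack: [1]
LOAD_FAST a → push 33. Stack: [1, 33]
LOAD_CONST → push 6. Stack: [1, 33, 6]
BINARY_OP % → 33 % 6 = 3. Stack: [1, 3]
BINARY_OP + → 1 + 3 = 4. Stack: [4]
STORE_FAST k → k=4. Stack: []
LOAD_FAST k → push 4. Stack: [4]
RETURN_VALUE → return 4.

4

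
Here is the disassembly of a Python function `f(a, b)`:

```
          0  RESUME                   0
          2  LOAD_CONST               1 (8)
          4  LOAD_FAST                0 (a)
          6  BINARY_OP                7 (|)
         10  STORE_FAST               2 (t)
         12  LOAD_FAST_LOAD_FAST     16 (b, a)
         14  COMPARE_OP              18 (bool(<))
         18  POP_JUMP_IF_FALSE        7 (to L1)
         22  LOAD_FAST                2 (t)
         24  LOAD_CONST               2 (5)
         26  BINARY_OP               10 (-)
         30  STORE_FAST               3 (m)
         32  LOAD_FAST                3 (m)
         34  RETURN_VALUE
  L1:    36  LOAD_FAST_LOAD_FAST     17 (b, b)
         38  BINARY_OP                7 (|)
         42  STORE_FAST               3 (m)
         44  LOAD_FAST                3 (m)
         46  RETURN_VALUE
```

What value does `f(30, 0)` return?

25

LOAD_CONST → push 8. Stack: [8]
LOAD_FAST a → push 30. Stack: [8, 30]
BINARY_OP | → 8 | 30 = 30. Stack: [30]
STORE_FAST t → t=30. Stack: []
LOAD_FAST_LOAD_FAST b,a → push 0,30. Stack: [0, 30]
COMPARE_OP bool(<) → 0 vs 30 = True. Stack: [True]
POP_JUMP_IF_FALSE → pop True; no jump. Stack: []
LOAD_FAST t → push 30. Stack: [30]
LOAD_CONST → push 5. Stack: [30, 5]
BINARY_OP - → 30 - 5 = 25. Stack: [25]
STORE_FAST m → m=25. Stack: []
LOAD_FAST m → push 25. Stack: [25]
RETURN_VALUE → return 25.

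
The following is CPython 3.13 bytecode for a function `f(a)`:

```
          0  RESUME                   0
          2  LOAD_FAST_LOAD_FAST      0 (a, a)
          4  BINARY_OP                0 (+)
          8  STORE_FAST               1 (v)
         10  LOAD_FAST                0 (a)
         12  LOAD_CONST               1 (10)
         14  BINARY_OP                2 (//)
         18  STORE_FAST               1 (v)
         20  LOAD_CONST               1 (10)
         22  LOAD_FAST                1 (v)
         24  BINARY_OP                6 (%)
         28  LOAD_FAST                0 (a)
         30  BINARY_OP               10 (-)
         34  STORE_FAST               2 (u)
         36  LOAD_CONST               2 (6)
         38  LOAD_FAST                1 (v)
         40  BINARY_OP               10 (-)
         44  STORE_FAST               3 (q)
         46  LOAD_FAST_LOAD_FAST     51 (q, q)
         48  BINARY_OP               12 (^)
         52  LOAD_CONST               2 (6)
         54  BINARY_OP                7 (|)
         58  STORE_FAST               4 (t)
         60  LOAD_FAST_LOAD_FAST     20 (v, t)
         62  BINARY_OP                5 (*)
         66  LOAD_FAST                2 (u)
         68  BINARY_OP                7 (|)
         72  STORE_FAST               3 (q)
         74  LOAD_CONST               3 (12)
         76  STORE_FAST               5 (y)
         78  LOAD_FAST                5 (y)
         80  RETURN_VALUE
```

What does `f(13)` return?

LOAD_FAST_LOAD_FAST a,a → push 13,13. Stack: [13, 13]
BINARY_OP + → 13 + 13 = 26. Stack: [26]
STORE_FAST v → v=26. Stack: []
LOAD_FAST a → push 13. Stack: [13]
LOAD_CONST → push 10. Stack: [13, 10]
BINARY_OP // → 13 // 10 = 1. Stack: [1]
STORE_FAST v → v=1. Stack: []
LOAD_CONST → push 10. Stack: [10]
LOAD_FAST v → push 1. Stack: [10, 1]
BINARY_OP % → 10 % 1 = 0. Stack: [0]
LOAD_FAST a → push 13. Stack: [0, 13]
BINARY_OP - → 0 - 13 = -13. Stack: [-13]
STORE_FAST u → u=-13. Stack: []
LOAD_CONST → push 6. Stack: [6]
LOAD_FAST v → push 1. Stack: [6, 1]
BINARY_OP - → 6 - 1 = 5. Stack: [5]
STORE_FAST q → q=5. Stack: []
LOAD_FAST_LOAD_FAST q,q → push 5,5. Stack: [5, 5]
BINARY_OP ^ → 5 ^ 5 = 0. Stack: [0]
LOAD_CONST → push 6. Stack: [0, 6]
BINARY_OP | → 0 | 6 = 6. Stack: [6]
STORE_FAST t → t=6. Stack: []
LOAD_FAST_LOAD_FAST v,t → push 1,6. Stack: [1, 6]
BINARY_OP * → 1 * 6 = 6. Stack: [6]
LOAD_FAST u → push -13. Stack: [6, -13]
BINARY_OP | → 6 | -13 = -9. Stack: [-9]
STORE_FAST q → q=-9. Stack: []
LOAD_CONST → push 12. Stack: [12]
STORE_FAST y → y=12. Stack: []
LOAD_FAST y → push 12. Stack: [12]
RETURN_VALUE → return 12.

12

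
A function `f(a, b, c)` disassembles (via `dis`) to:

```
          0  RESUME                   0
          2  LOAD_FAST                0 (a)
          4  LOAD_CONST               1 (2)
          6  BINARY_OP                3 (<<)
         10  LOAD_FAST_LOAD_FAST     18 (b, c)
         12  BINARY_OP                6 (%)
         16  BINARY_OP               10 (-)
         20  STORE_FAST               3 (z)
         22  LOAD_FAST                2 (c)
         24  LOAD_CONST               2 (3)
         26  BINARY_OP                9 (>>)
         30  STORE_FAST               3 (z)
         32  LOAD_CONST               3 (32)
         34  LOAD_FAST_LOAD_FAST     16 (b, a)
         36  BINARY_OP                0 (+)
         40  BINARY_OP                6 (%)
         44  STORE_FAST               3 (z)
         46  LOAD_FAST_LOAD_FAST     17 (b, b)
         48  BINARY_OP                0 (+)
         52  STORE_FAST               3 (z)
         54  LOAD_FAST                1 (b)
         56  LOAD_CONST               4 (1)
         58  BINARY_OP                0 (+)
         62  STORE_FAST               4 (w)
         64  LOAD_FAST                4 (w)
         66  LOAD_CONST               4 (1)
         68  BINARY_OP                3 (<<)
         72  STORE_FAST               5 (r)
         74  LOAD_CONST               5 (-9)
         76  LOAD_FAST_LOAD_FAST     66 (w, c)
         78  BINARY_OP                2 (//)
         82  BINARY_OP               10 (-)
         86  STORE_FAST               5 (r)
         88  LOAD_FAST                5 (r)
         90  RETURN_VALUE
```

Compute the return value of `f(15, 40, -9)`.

-4

LOAD_FAST a → push 15. Stack: [15]
LOAD_CONST → push 2. Stack: [15, 2]
BINARY_OP << → 15 << 2 = 60. Stack: [60]
LOAD_FAST_LOAD_FAST b,c → push 40,-9. Stack: [60, 40, -9]
BINARY_OP % → 40 % -9 = -5. Stack: [60, -5]
BINARY_OP - → 60 - -5 = 65. Stack: [65]
STORE_FAST z → z=65. Stack: []
LOAD_FAST c → push -9. Stack: [-9]
LOAD_CONST → push 3. Stack: [-9, 3]
BINARY_OP >> → -9 >> 3 = -2. Stack: [-2]
STORE_FAST z → z=-2. Stack: []
LOAD_CONST → push 32. Stack: [32]
LOAD_FAST_LOAD_FAST b,a → push 40,15. Stack: [32, 40, 15]
BINARY_OP + → 40 + 15 = 55. Stack: [32, 55]
BINARY_OP % → 32 % 55 = 32. Stack: [32]
STORE_FAST z → z=32. Stack: []
LOAD_FAST_LOAD_FAST b,b → push 40,40. Stack: [40, 40]
BINARY_OP + → 40 + 40 = 80. Stack: [80]
STORE_FAST z → z=80. Stack: []
LOAD_FAST b → push 40. Stack: [40]
LOAD_CONST → push 1. Stack: [40, 1]
BINARY_OP + → 40 + 1 = 41. Stack: [41]
STORE_FAST w → w=41. Stack: []
LOAD_FAST w → push 41. Stack: [41]
LOAD_CONST → push 1. Stack: [41, 1]
BINARY_OP << → 41 << 1 = 82. Stack: [82]
STORE_FAST r → r=82. Stack: []
LOAD_CONST → push -9. Stack: [-9]
LOAD_FAST_LOAD_FAST w,c → push 41,-9. Stack: [-9, 41, -9]
BINARY_OP // → 41 // -9 = -5. Stack: [-9, -5]
BINARY_OP - → -9 - -5 = -4. Stack: [-4]
STORE_FAST r → r=-4. Stack: []
LOAD_FAST r → push -4. Stack: [-4]
RETURN_VALUE → return -4.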